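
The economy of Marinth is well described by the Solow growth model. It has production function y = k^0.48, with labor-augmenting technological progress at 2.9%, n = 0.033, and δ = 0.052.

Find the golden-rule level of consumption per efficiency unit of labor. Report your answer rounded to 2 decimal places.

c_gold ≈ 1.96

At the golden rule, f'(k) = n + g + δ, so α·k^(α−1) = n + g + δ and k_gold = (α/(n + g + δ))^(1/(1−α)).
k_gold = (0.48/0.114)^(1/0.52) = 4.2105^1.9231 ≈ 15.8729
c_gold = f(k_gold) − (n + g + δ)·k_gold = 3.7698 − 0.114×15.8729 ≈ 1.9603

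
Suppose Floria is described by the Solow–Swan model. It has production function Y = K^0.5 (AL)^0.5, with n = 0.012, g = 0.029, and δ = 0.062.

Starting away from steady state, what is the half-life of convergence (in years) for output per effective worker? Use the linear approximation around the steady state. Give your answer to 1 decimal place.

Near the steady state the convergence rate is λ = (1 − α)(n + g + δ).
λ = (1 − 0.5) × 0.103 = 0.5 × 0.103 = 0.0515
Half-life = ln 2 / λ = 0.6931 / 0.0515 ≈ 13.46 years

t_½ ≈ 13.5 years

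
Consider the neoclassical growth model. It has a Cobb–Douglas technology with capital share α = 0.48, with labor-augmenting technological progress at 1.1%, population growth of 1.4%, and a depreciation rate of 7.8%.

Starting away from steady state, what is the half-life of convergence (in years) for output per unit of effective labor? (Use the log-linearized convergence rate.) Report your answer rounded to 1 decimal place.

Near the steady state the convergence rate is λ = (1 − α)(n + g + δ).
λ = (1 − 0.48) × 0.103 = 0.52 × 0.103 = 0.05356
Half-life = ln 2 / λ = 0.6931 / 0.05356 ≈ 12.94 years

half-life ≈ 12.9 years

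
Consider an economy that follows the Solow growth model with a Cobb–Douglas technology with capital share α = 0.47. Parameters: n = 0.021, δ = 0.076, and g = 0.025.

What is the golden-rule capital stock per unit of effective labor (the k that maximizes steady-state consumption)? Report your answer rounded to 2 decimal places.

k_gold ≈ 12.74

The golden rule sets f'(k) = n + g + δ, i.e. α·k^(α−1) = n + g + δ.
So k^(1−α) = α / (n + g + δ) = 0.47 / 0.122 = 3.8525.
k_gold = 3.8525^(1/0.53) ≈ 12.7402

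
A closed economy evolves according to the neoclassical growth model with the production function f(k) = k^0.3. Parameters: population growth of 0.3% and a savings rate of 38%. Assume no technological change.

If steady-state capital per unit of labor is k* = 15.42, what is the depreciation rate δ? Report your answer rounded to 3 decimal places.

δ ≈ 0.053

Steady state requires s·f(k) = (n + δ)·k, i.e. s·k^α = (n + δ)·k.
So s / (n + δ) = (k*)^(1−α) = 15.42^0.7 = 6.7867.
Therefore n + δ = s / 6.7867 = 0.38 / 6.7867 = 0.0560, so δ = 0.0560 − 0.003 = 0.0530.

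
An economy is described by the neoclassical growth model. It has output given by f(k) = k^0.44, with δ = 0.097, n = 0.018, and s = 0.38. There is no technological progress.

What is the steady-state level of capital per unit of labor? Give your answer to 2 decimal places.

k* = 8.45

In steady state, investment equals break-even investment: s·k^α = (n + δ)·k.
Rearranging, k^(1−α) = s / (n + δ).
k^0.56 = 0.38 / (0.018 + 0.097) = 0.38 / 0.115 = 3.3043
k* = 3.3043^(1/0.56) ≈ 8.4514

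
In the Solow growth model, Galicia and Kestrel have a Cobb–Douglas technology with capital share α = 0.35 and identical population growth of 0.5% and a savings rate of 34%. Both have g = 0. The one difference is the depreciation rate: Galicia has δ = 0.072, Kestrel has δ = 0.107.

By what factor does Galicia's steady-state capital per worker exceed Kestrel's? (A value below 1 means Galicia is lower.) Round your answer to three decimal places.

k*_G / k*_K ≈ 1.780

Steady-state k* = [s/(n + δ)]^(1/(1−α)), so the ratio is [ (s_G/(n + δ)_G) / (s_K/(n + δ)_K) ]^1.5385.
s_G/(n + δ)_G = 0.34/0.077 = 4.4156; s_K/(n + δ)_K = 0.34/0.112 = 3.0357.
Ratio = (4.4156/3.0357)^1.5385 = 1.4546^1.5385 ≈ 1.7798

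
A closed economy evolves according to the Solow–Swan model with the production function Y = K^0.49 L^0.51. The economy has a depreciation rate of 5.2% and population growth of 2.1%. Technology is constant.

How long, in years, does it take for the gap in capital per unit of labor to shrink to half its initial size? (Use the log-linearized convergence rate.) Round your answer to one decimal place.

Near the steady state the convergence rate is λ = (1 − α)(n + δ).
λ = (1 − 0.49) × 0.073 = 0.51 × 0.073 = 0.03723
Half-life = ln 2 / λ = 0.6931 / 0.03723 ≈ 18.62 years

half-life ≈ 18.6 years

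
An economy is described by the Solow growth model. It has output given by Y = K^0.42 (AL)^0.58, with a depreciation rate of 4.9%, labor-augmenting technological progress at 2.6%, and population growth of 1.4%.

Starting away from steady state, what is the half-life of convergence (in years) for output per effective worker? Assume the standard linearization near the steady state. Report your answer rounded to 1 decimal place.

Near the steady state the convergence rate is λ = (1 − α)(n + g + δ).
λ = (1 − 0.42) × 0.089 = 0.58 × 0.089 = 0.05162
Half-life = ln 2 / λ = 0.6931 / 0.05162 ≈ 13.43 years

t_½ ≈ 13.4 years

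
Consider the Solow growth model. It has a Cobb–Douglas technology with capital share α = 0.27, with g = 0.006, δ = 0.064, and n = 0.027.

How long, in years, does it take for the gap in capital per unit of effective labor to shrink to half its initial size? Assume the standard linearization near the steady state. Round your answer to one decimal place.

half-life ≈ 9.8 years

Near the steady state the convergence rate is λ = (1 − α)(n + g + δ).
λ = (1 − 0.27) × 0.097 = 0.73 × 0.097 = 0.07081
Half-life = ln 2 / λ = 0.6931 / 0.07081 ≈ 9.79 years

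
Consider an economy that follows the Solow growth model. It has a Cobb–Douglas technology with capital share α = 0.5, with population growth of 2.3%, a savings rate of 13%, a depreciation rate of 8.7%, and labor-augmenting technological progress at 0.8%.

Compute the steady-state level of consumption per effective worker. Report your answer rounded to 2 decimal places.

At the steady state, Δk = 0, so s·k^α = (n + g + δ)·k.
Dividing both sides by k: k^(1−α) = s / (n + g + δ).
k^0.5 = 0.13 / (0.023 + 0.008 + 0.087) = 0.13 / 0.118 = 1.1017
k* = 1.1017^(1/0.5) ≈ 1.2137
y* = (k*)^α = 1.2137^0.5 ≈ 1.1017
c* = (1 − s)·y* = (1 − 0.13) × 1.1017 ≈ 0.9585

c* ≈ 0.96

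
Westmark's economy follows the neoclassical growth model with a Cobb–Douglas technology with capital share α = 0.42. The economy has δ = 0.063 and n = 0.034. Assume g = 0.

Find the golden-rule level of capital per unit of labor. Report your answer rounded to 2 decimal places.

The golden rule sets f'(k) = n + δ, i.e. α·k^(α−1) = n + δ.
So k^(1−α) = α / (n + δ) = 0.42 / 0.097 = 4.3299.
k_gold = 4.3299^(1/0.58) ≈ 12.5134

k_gold ≈ 12.51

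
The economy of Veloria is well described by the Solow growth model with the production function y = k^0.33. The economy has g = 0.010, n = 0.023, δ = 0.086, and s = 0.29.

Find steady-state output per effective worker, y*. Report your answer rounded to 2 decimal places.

At the steady state, Δk = 0, so s·k^α = (n + g + δ)·k.
Dividing both sides by k: k^(1−α) = s / (n + g + δ).
k^0.67 = 0.29 / (0.023 + 0.010 + 0.086) = 0.29 / 0.119 = 2.4370
k* = 2.4370^(1/0.67) ≈ 3.7792
y* = (k*)^α = 3.7792^0.33 ≈ 1.5508

y* = 1.55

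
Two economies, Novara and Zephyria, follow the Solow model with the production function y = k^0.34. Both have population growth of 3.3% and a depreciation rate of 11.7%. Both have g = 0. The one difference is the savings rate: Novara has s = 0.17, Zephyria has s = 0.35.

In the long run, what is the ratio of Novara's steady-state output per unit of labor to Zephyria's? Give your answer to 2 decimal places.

Steady-state y* = [s/(n + δ)]^(α/(1−α)), so the ratio is [ (s_N/(n + δ)_N) / (s_Z/(n + δ)_Z) ]^0.5152.
s_N/(n + δ)_N = 0.17/0.150 = 1.1333; s_Z/(n + δ)_Z = 0.35/0.150 = 2.3333.
Ratio = (1.1333/2.3333)^0.5152 = 0.4857^0.5152 ≈ 0.6893

ratio ≈ 0.69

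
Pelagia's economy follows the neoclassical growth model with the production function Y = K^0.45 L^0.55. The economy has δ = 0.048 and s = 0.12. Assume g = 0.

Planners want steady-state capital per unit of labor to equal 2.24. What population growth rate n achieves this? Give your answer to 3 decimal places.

n ≈ 0.029

Steady state requires s·f(k) = (n + δ)·k, i.e. s·k^α = (n + δ)·k.
So s / (n + δ) = (k*)^(1−α) = 2.24^0.55 = 1.5582.
Therefore n + δ = s / 1.5582 = 0.12 / 1.5582 = 0.0770, so n = 0.0770 − 0.048 = 0.0290.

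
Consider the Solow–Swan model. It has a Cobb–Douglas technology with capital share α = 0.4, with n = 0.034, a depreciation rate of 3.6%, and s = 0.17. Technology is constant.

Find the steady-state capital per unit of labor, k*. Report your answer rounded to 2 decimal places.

k* ≈ 4.39

Steady state requires s·f(k) = (n + δ)·k, i.e. s·k^α = (n + δ)·k.
Dividing both sides by k: k^(1−α) = s / (n + δ).
k^0.6 = 0.17 / (0.034 + 0.036) = 0.17 / 0.070 = 2.4286
k* = 2.4286^(1/0.6) ≈ 4.3879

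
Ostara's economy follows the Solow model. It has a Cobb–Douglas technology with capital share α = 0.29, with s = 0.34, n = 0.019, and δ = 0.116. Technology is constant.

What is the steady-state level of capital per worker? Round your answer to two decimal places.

Steady state requires s·f(k) = (n + δ)·k, i.e. s·k^α = (n + δ)·k.
Dividing both sides by k: k^(1−α) = s / (n + δ).
k^0.71 = 0.34 / (0.019 + 0.116) = 0.34 / 0.135 = 2.5185
k* = 2.5185^(1/0.71) ≈ 3.6727

k* ≈ 3.67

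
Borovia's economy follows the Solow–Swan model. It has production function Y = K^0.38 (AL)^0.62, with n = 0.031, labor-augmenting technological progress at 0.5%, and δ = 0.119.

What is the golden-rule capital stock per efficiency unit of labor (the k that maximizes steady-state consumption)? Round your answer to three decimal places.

The golden rule sets f'(k) = n + g + δ, i.e. α·k^(α−1) = n + g + δ.
So k^(1−α) = α / (n + g + δ) = 0.38 / 0.155 = 2.4516.
k_gold = 2.4516^(1/0.62) ≈ 4.2476

k_gold ≈ 4.248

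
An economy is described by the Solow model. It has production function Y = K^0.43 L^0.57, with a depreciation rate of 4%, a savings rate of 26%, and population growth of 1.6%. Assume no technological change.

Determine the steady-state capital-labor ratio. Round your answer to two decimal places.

In steady state, investment equals break-even investment: s·k^α = (n + δ)·k.
Rearranging, k^(1−α) = s / (n + δ).
k^0.57 = 0.26 / (0.016 + 0.040) = 0.26 / 0.056 = 4.6429
k* = 4.6429^(1/0.57) ≈ 14.7845

k* = 14.78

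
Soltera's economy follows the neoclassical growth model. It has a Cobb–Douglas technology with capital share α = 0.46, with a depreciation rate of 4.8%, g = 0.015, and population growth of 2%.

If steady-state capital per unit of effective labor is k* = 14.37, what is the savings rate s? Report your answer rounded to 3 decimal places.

At the steady state, Δk = 0, so s·k^α = (n + g + δ)·k.
So s / (n + g + δ) = (k*)^(1−α) = 14.37^0.54 = 4.2172.
Therefore s = 4.2172 × (n + g + δ) = 4.2172 × 0.083 = 0.3500.

s ≈ 0.350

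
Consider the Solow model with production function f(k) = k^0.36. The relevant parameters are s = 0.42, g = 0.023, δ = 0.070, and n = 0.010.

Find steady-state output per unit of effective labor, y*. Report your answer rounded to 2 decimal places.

Steady state requires s·f(k) = (n + g + δ)·k, i.e. s·k^α = (n + g + δ)·k.
Dividing both sides by k: k^(1−α) = s / (n + g + δ).
k^0.64 = 0.42 / (0.010 + 0.023 + 0.070) = 0.42 / 0.103 = 4.0777
k* = 4.0777^(1/0.64) ≈ 8.9903
y* = (k*)^α = 8.9903^0.36 ≈ 2.2047

y* = 2.20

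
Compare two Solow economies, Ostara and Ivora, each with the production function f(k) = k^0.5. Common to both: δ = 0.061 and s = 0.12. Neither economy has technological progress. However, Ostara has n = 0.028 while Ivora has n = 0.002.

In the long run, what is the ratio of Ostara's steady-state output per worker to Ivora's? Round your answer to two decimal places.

Steady-state y* = [s/(n + δ)]^(α/(1−α)), so the ratio is [ (s_O/(n + δ)_O) / (s_I/(n + δ)_I) ]^1.
s_O/(n + δ)_O = 0.12/0.089 = 1.3483; s_I/(n + δ)_I = 0.12/0.063 = 1.9048.
Ratio = (1.3483/1.9048)^1 = 0.7078^1 ≈ 0.7078

y*_O / y*_I ≈ 0.71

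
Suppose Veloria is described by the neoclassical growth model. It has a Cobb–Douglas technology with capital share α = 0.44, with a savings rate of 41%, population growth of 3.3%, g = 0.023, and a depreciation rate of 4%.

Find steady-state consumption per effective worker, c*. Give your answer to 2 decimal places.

c* = 1.85

Steady state requires s·f(k) = (n + g + δ)·k, i.e. s·k^α = (n + g + δ)·k.
Dividing both sides by k: k^(1−α) = s / (n + g + δ).
k^0.56 = 0.41 / (0.033 + 0.023 + 0.040) = 0.41 / 0.096 = 4.2708
k* = 4.2708^(1/0.56) ≈ 13.3632
y* = (k*)^α = 13.3632^0.44 ≈ 3.1290
c* = (1 − s)·y* = (1 − 0.41) × 3.1290 ≈ 1.8461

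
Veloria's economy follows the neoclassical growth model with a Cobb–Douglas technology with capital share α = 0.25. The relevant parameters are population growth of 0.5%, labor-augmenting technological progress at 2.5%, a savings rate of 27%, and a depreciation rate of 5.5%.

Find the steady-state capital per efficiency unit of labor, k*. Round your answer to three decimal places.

k* ≈ 4.669

At the steady state, Δk = 0, so s·k^α = (n + g + δ)·k.
Dividing both sides by k: k^(1−α) = s / (n + g + δ).
k^0.75 = 0.27 / (0.005 + 0.025 + 0.055) = 0.27 / 0.085 = 3.1765
k* = 3.1765^(1/0.75) ≈ 4.6694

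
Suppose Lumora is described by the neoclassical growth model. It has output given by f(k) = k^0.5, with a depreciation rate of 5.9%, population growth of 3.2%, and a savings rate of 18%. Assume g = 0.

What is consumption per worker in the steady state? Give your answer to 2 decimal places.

c* = 1.62

At the steady state, Δk = 0, so s·k^α = (n + δ)·k.
Dividing both sides by k: k^(1−α) = s / (n + δ).
k^0.5 = 0.18 / (0.032 + 0.059) = 0.18 / 0.091 = 1.9780
k* = 1.9780^(1/0.5) ≈ 3.9125
y* = (k*)^α = 3.9125^0.5 ≈ 1.9780
c* = (1 − s)·y* = (1 − 0.18) × 1.9780 ≈ 1.6220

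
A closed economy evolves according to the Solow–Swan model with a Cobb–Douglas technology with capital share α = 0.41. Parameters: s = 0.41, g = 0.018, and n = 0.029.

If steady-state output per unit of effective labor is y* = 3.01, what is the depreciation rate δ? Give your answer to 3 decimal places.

In steady state, investment equals break-even investment: s·k^α = (n + g + δ)·k.
Since y* = [s/(n + g + δ)]^(α/(1−α)), we have s/(n + g + δ) = (y*)^((1−α)/α) = 3.01^1.439 = 4.8827.
Therefore n + g + δ = s / 4.8827 = 0.41 / 4.8827 = 0.0840, so δ = 0.0840 − 0.047 = 0.0370.

δ ≈ 0.037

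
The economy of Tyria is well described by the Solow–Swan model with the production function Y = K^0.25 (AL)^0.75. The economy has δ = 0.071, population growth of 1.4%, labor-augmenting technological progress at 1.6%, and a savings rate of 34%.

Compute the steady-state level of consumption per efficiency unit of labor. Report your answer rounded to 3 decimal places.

c* = 0.989

In steady state, investment equals break-even investment: s·k^α = (n + g + δ)·k.
Rearranging, k^(1−α) = s / (n + g + δ).
k^0.75 = 0.34 / (0.014 + 0.016 + 0.071) = 0.34 / 0.101 = 3.3663
k* = 3.3663^(1/0.75) ≈ 5.0451
y* = (k*)^α = 5.0451^0.25 ≈ 1.4987
c* = (1 − s)·y* = (1 − 0.34) × 1.4987 ≈ 0.9891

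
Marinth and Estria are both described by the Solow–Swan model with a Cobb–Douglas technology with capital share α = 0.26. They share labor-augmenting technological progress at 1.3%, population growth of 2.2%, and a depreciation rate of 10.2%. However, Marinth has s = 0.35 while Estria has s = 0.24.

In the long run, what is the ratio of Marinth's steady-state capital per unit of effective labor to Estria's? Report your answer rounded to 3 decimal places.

k*_M / k*_E ≈ 1.665

Steady-state k* = [s/(n + g + δ)]^(1/(1−α)), so the ratio is [ (s_M/(n + g + δ)_M) / (s_E/(n + g + δ)_E) ]^1.3514.
s_M/(n + g + δ)_M = 0.35/0.137 = 2.5547; s_E/(n + g + δ)_E = 0.24/0.137 = 1.7518.
Ratio = (2.5547/1.7518)^1.3514 = 1.4583^1.3514 ≈ 1.6650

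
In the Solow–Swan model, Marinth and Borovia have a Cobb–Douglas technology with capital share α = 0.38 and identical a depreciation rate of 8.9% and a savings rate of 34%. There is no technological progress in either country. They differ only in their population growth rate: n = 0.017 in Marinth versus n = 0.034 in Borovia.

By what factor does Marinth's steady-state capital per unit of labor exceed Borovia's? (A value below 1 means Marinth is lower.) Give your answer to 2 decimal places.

k*_M / k*_B ≈ 1.27

Steady-state k* = [s/(n + δ)]^(1/(1−α)), so the ratio is [ (s_M/(n + δ)_M) / (s_B/(n + δ)_B) ]^1.6129.
s_M/(n + δ)_M = 0.34/0.106 = 3.2075; s_B/(n + δ)_B = 0.34/0.123 = 2.7642.
Ratio = (3.2075/2.7642)^1.6129 = 1.1604^1.6129 ≈ 1.2712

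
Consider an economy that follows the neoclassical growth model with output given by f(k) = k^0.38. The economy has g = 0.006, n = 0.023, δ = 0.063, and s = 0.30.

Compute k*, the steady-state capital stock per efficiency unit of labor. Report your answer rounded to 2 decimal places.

Steady state requires s·f(k) = (n + g + δ)·k, i.e. s·k^α = (n + g + δ)·k.
Rearranging, k^(1−α) = s / (n + g + δ).
k^0.62 = 0.30 / (0.023 + 0.006 + 0.063) = 0.30 / 0.092 = 3.2609
k* = 3.2609^(1/0.62) ≈ 6.7292

k* = 6.73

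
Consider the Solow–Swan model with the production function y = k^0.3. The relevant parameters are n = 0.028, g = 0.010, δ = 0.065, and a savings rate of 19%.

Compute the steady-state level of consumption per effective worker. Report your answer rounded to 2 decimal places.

In steady state, investment equals break-even investment: s·k^α = (n + g + δ)·k.
Dividing both sides by k: k^(1−α) = s / (n + g + δ).
k^0.7 = 0.19 / (0.028 + 0.010 + 0.065) = 0.19 / 0.103 = 1.8447
k* = 1.8447^(1/0.7) ≈ 2.3982
y* = (k*)^α = 2.3982^0.3 ≈ 1.3001
c* = (1 − s)·y* = (1 − 0.19) × 1.3001 ≈ 1.0531

c* = 1.05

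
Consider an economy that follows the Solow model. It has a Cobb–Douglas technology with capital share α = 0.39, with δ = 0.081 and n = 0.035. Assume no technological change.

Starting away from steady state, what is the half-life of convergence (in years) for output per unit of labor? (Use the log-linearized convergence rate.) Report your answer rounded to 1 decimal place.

Near the steady state the convergence rate is λ = (1 − α)(n + δ).
λ = (1 − 0.39) × 0.116 = 0.61 × 0.116 = 0.07076
Half-life = ln 2 / λ = 0.6931 / 0.07076 ≈ 9.80 years

about 9.8 years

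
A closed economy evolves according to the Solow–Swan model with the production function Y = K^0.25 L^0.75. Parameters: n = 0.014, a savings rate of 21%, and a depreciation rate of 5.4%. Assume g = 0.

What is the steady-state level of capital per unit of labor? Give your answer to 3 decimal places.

At the steady state, Δk = 0, so s·k^α = (n + δ)·k.
Rearranging, k^(1−α) = s / (n + δ).
k^0.75 = 0.21 / (0.014 + 0.054) = 0.21 / 0.068 = 3.0882
k* = 3.0882^(1/0.75) ≈ 4.4972

k* ≈ 4.497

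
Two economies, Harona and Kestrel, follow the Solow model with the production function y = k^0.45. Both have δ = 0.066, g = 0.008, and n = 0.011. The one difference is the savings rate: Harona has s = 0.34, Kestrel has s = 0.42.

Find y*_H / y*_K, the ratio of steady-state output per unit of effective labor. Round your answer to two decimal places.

y*_H / y*_K ≈ 0.84

Steady-state y* = [s/(n + g + δ)]^(α/(1−α)), so the ratio is [ (s_H/(n + g + δ)_H) / (s_K/(n + g + δ)_K) ]^0.8182.
s_H/(n + g + δ)_H = 0.34/0.085 = 4.0000; s_K/(n + g + δ)_K = 0.42/0.085 = 4.9412.
Ratio = (4.0000/4.9412)^0.8182 = 0.8095^0.8182 ≈ 0.8412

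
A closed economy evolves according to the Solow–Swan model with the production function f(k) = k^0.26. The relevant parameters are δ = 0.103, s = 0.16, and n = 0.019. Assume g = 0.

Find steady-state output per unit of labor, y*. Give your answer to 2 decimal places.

y* = 1.10

Steady state requires s·f(k) = (n + δ)·k, i.e. s·k^α = (n + δ)·k.
Rearranging, k^(1−α) = s / (n + δ).
k^0.74 = 0.16 / (0.019 + 0.103) = 0.16 / 0.122 = 1.3115
k* = 1.3115^(1/0.74) ≈ 1.4426
y* = (k*)^α = 1.4426^0.26 ≈ 1.1000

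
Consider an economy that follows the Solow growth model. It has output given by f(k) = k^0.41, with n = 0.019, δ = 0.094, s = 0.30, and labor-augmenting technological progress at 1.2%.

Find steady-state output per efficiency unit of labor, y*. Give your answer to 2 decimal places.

y* = 1.84

In steady state, investment equals break-even investment: s·k^α = (n + g + δ)·k.
Dividing both sides by k: k^(1−α) = s / (n + g + δ).
k^0.59 = 0.30 / (0.019 + 0.012 + 0.094) = 0.30 / 0.125 = 2.4000
k* = 2.4000^(1/0.59) ≈ 4.4099
y* = (k*)^α = 4.4099^0.41 ≈ 1.8375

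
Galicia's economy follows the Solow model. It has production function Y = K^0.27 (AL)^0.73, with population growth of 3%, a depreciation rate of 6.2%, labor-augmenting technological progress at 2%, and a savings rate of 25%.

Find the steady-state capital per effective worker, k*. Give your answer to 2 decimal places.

At the steady state, Δk = 0, so s·k^α = (n + g + δ)·k.
Rearranging, k^(1−α) = s / (n + g + δ).
k^0.73 = 0.25 / (0.030 + 0.020 + 0.062) = 0.25 / 0.112 = 2.2321
k* = 2.2321^(1/0.73) ≈ 3.0039

k* ≈ 3.00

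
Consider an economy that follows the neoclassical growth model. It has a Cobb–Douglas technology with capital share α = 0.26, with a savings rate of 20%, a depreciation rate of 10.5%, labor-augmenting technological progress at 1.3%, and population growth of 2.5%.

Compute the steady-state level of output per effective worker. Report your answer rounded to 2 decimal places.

At the steady state, Δk = 0, so s·k^α = (n + g + δ)·k.
Dividing both sides by k: k^(1−α) = s / (n + g + δ).
k^0.74 = 0.20 / (0.025 + 0.013 + 0.105) = 0.20 / 0.143 = 1.3986
k* = 1.3986^(1/0.74) ≈ 1.5736
y* = (k*)^α = 1.5736^0.26 ≈ 1.1251

y* ≈ 1.13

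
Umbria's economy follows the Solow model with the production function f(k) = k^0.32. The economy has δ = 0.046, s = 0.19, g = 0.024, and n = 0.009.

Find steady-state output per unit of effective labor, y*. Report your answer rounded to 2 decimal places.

y* ≈ 1.51

At the steady state, Δk = 0, so s·k^α = (n + g + δ)·k.
Rearranging, k^(1−α) = s / (n + g + δ).
k^0.68 = 0.19 / (0.009 + 0.024 + 0.046) = 0.19 / 0.079 = 2.4051
k* = 2.4051^(1/0.68) ≈ 3.6349
y* = (k*)^α = 3.6349^0.32 ≈ 1.5113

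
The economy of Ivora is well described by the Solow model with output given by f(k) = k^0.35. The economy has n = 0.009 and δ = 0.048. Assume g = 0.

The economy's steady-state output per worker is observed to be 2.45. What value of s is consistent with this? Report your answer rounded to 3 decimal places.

In steady state, investment equals break-even investment: s·k^α = (n + δ)·k.
Since y* = [s/(n + δ)]^(α/(1−α)), we have s/(n + δ) = (y*)^((1−α)/α) = 2.45^1.8571 = 5.2811.
Therefore s = 5.2811 × (n + δ) = 5.2811 × 0.057 = 0.3010.

s ≈ 0.301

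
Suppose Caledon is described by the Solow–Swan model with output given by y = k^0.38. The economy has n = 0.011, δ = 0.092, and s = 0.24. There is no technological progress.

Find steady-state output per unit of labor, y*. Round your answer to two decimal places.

At the steady state, Δk = 0, so s·k^α = (n + δ)·k.
Dividing both sides by k: k^(1−α) = s / (n + δ).
k^0.62 = 0.24 / (0.011 + 0.092) = 0.24 / 0.103 = 2.3301
k* = 2.3301^(1/0.62) ≈ 3.9133
y* = (k*)^α = 3.9133^0.38 ≈ 1.6794

y* = 1.68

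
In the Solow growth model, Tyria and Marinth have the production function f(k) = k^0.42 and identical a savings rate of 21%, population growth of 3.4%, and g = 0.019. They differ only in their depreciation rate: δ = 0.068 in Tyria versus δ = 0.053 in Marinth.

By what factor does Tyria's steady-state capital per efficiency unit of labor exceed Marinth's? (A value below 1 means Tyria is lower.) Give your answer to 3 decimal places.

ratio ≈ 0.796

Steady-state k* = [s/(n + g + δ)]^(1/(1−α)), so the ratio is [ (s_T/(n + g + δ)_T) / (s_M/(n + g + δ)_M) ]^1.7241.
s_T/(n + g + δ)_T = 0.21/0.121 = 1.7355; s_M/(n + g + δ)_M = 0.21/0.106 = 1.9811.
Ratio = (1.7355/1.9811)^1.7241 = 0.8760^1.7241 ≈ 0.7959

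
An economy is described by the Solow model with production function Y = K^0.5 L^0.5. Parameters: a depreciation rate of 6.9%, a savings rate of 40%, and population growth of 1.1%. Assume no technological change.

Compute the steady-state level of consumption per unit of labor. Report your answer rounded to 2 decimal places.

c* = 3.00

At the steady state, Δk = 0, so s·k^α = (n + δ)·k.
Dividing both sides by k: k^(1−α) = s / (n + δ).
k^0.5 = 0.40 / (0.011 + 0.069) = 0.40 / 0.080 = 5.0000
k* = 5.0000^(1/0.5) ≈ 25.0000
y* = (k*)^α = 25.0000^0.5 ≈ 5.0000
c* = (1 − s)·y* = (1 − 0.40) × 5.0000 ≈ 3.0000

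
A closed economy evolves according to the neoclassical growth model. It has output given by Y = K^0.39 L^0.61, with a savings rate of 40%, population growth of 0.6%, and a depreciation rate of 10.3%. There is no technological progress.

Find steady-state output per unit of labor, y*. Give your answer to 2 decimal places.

Steady state requires s·f(k) = (n + δ)·k, i.e. s·k^α = (n + δ)·k.
Dividing both sides by k: k^(1−α) = s / (n + δ).
k^0.61 = 0.40 / (0.006 + 0.103) = 0.40 / 0.109 = 3.6697
k* = 3.6697^(1/0.61) ≈ 8.4260
y* = (k*)^α = 8.4260^0.39 ≈ 2.2961

y* = 2.30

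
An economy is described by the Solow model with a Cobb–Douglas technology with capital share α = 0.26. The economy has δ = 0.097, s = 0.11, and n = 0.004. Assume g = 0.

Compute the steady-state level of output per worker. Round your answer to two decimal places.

Steady state requires s·f(k) = (n + δ)·k, i.e. s·k^α = (n + δ)·k.
Dividing both sides by k: k^(1−α) = s / (n + δ).
k^0.74 = 0.11 / (0.004 + 0.097) = 0.11 / 0.101 = 1.0891
k* = 1.0891^(1/0.74) ≈ 1.1223
y* = (k*)^α = 1.1223^0.26 ≈ 1.0305

y* = 1.03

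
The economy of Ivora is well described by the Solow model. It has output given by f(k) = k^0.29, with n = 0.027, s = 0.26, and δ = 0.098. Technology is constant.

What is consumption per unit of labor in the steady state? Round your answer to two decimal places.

c* = 1.00

Steady state requires s·f(k) = (n + δ)·k, i.e. s·k^α = (n + δ)·k.
Dividing both sides by k: k^(1−α) = s / (n + δ).
k^0.71 = 0.26 / (0.027 + 0.098) = 0.26 / 0.125 = 2.0800
k* = 2.0800^(1/0.71) ≈ 2.8053
y* = (k*)^α = 2.8053^0.29 ≈ 1.3487
c* = (1 − s)·y* = (1 − 0.26) × 1.3487 ≈ 0.9980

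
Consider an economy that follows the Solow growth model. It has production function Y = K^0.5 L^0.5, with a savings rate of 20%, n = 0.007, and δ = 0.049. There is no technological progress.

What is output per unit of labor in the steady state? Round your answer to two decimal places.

At the steady state, Δk = 0, so s·k^α = (n + δ)·k.
Rearranging, k^(1−α) = s / (n + δ).
k^0.5 = 0.20 / (0.007 + 0.049) = 0.20 / 0.056 = 3.5714
k* = 3.5714^(1/0.5) ≈ 12.7549
y* = (k*)^α = 12.7549^0.5 ≈ 3.5714

y* = 3.57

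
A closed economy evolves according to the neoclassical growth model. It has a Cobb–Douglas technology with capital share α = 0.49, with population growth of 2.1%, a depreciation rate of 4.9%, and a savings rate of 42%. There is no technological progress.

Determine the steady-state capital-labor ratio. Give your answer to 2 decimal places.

k* ≈ 33.56

Steady state requires s·f(k) = (n + δ)·k, i.e. s·k^α = (n + δ)·k.
Rearranging, k^(1−α) = s / (n + δ).
k^0.51 = 0.42 / (0.021 + 0.049) = 0.42 / 0.070 = 6.0000
k* = 6.0000^(1/0.51) ≈ 33.5573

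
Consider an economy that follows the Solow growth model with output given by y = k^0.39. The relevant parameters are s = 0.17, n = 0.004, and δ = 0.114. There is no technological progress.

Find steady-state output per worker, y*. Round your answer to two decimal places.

In steady state, investment equals break-even investment: s·k^α = (n + δ)·k.
Dividing both sides by k: k^(1−α) = s / (n + δ).
k^0.61 = 0.17 / (0.004 + 0.114) = 0.17 / 0.118 = 1.4407
k* = 1.4407^(1/0.61) ≈ 1.8195
y* = (k*)^α = 1.8195^0.39 ≈ 1.2629

y* ≈ 1.26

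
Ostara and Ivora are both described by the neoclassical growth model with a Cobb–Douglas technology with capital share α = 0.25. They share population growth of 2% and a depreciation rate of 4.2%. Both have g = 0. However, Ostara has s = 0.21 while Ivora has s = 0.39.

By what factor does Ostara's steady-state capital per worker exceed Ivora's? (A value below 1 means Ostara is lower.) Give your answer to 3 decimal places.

Steady-state k* = [s/(n + δ)]^(1/(1−α)), so the ratio is [ (s_O/(n + δ)_O) / (s_I/(n + δ)_I) ]^1.3333.
s_O/(n + δ)_O = 0.21/0.062 = 3.3871; s_I/(n + δ)_I = 0.39/0.062 = 6.2903.
Ratio = (3.3871/6.2903)^1.3333 = 0.5385^1.3333 ≈ 0.4381

k*_O / k*_I ≈ 0.438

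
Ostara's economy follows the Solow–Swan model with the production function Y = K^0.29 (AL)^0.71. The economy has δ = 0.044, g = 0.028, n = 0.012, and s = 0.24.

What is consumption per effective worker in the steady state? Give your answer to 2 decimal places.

c* ≈ 1.17

At the steady state, Δk = 0, so s·k^α = (n + g + δ)·k.
Dividing both sides by k: k^(1−α) = s / (n + g + δ).
k^0.71 = 0.24 / (0.012 + 0.028 + 0.044) = 0.24 / 0.084 = 2.8571
k* = 2.8571^(1/0.71) ≈ 4.3868
y* = (k*)^α = 4.3868^0.29 ≈ 1.5354
c* = (1 − s)·y* = (1 − 0.24) × 1.5354 ≈ 1.1669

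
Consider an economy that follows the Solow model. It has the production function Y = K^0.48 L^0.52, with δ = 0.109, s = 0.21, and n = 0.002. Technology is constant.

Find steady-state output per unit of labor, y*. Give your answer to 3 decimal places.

Steady state requires s·f(k) = (n + δ)·k, i.e. s·k^α = (n + δ)·k.
Rearranging, k^(1−α) = s / (n + δ).
k^0.52 = 0.21 / (0.002 + 0.109) = 0.21 / 0.111 = 1.8919
k* = 1.8919^(1/0.52) ≈ 3.4080
y* = (k*)^α = 3.4080^0.48 ≈ 1.8014

y* = 1.801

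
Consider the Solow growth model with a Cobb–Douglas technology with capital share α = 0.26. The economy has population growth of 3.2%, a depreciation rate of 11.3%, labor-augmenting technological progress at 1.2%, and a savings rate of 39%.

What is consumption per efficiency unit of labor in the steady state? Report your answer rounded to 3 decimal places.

c* = 0.840

In steady state, investment equals break-even investment: s·k^α = (n + g + δ)·k.
Rearranging, k^(1−α) = s / (n + g + δ).
k^0.74 = 0.39 / (0.032 + 0.012 + 0.113) = 0.39 / 0.157 = 2.4841
k* = 2.4841^(1/0.74) ≈ 3.4199
y* = (k*)^α = 3.4199^0.26 ≈ 1.3767
c* = (1 − s)·y* = (1 − 0.39) × 1.3767 ≈ 0.8398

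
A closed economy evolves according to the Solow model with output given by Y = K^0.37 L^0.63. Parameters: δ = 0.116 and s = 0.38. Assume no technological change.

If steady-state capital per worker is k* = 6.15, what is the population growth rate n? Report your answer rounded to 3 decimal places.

At the steady state, Δk = 0, so s·k^α = (n + δ)·k.
So s / (n + δ) = (k*)^(1−α) = 6.15^0.63 = 3.1404.
Therefore n + δ = s / 3.1404 = 0.38 / 3.1404 = 0.1210, so n = 0.1210 − 0.116 = 0.0050.

n ≈ 0.005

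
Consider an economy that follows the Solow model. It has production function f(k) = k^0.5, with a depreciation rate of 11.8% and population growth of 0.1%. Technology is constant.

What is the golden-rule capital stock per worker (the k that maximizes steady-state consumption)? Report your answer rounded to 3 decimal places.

The golden rule sets f'(k) = n + δ, i.e. α·k^(α−1) = n + δ.
So k^(1−α) = α / (n + δ) = 0.5 / 0.119 = 4.2017.
k_gold = 4.2017^(1/0.5) ≈ 17.6543

k_gold ≈ 17.654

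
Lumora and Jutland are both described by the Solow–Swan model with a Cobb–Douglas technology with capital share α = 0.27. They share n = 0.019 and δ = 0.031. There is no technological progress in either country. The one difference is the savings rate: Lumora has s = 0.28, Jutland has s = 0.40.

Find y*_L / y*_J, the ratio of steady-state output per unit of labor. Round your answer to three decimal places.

y*_L / y*_J ≈ 0.876

Steady-state y* = [s/(n + δ)]^(α/(1−α)), so the ratio is [ (s_L/(n + δ)_L) / (s_J/(n + δ)_J) ]^0.3699.
s_L/(n + δ)_L = 0.28/0.050 = 5.6000; s_J/(n + δ)_J = 0.40/0.050 = 8.0000.
Ratio = (5.6000/8.0000)^0.3699 = 0.7000^0.3699 ≈ 0.8764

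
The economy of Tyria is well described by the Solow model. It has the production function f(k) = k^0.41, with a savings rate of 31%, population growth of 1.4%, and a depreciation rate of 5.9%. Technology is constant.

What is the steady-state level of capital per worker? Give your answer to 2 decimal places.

k* ≈ 11.60

At the steady state, Δk = 0, so s·k^α = (n + δ)·k.
Dividing both sides by k: k^(1−α) = s / (n + δ).
k^0.59 = 0.31 / (0.014 + 0.059) = 0.31 / 0.073 = 4.2466
k* = 4.2466^(1/0.59) ≈ 11.6005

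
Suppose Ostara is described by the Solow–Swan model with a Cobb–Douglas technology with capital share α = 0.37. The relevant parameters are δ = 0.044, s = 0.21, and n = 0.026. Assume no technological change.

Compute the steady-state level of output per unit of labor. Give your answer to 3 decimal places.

At the steady state, Δk = 0, so s·k^α = (n + δ)·k.
Dividing both sides by k: k^(1−α) = s / (n + δ).
k^0.63 = 0.21 / (0.026 + 0.044) = 0.21 / 0.070 = 3.0000
k* = 3.0000^(1/0.63) ≈ 5.7192
y* = (k*)^α = 5.7192^0.37 ≈ 1.9064

y* = 1.906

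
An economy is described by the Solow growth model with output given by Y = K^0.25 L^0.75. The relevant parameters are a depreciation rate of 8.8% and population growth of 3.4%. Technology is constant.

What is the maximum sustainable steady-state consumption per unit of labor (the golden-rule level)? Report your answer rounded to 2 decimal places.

At the golden rule, f'(k) = n + δ, so α·k^(α−1) = n + δ and k_gold = (α/(n + δ))^(1/(1−α)).
k_gold = (0.25/0.122)^(1/0.75) = 2.0492^1.3333 ≈ 2.6028
c_gold = f(k_gold) − (n + δ)·k_gold = 1.2702 − 0.122×2.6028 ≈ 0.9527

c_gold ≈ 0.95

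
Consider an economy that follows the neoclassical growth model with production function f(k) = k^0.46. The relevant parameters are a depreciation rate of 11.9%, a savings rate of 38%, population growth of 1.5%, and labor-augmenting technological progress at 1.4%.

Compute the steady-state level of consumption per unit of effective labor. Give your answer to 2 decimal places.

c* ≈ 1.38

In steady state, investment equals break-even investment: s·k^α = (n + g + δ)·k.
Dividing both sides by k: k^(1−α) = s / (n + g + δ).
k^0.54 = 0.38 / (0.015 + 0.014 + 0.119) = 0.38 / 0.148 = 2.5676
k* = 2.5676^(1/0.54) ≈ 5.7330
y* = (k*)^α = 5.7330^0.46 ≈ 2.2328
c* = (1 − s)·y* = (1 − 0.38) × 2.2328 ≈ 1.3843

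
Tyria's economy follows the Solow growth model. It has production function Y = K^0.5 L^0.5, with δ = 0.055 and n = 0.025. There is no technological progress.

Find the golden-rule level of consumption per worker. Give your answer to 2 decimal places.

c_gold ≈ 3.13

At the golden rule, f'(k) = n + δ, so α·k^(α−1) = n + δ and k_gold = (α/(n + δ))^(1/(1−α)).
k_gold = (0.5/0.080)^(1/0.5) = 6.2500^2 ≈ 39.0625
c_gold = f(k_gold) − (n + δ)·k_gold = 6.2500 − 0.080×39.0625 ≈ 3.1250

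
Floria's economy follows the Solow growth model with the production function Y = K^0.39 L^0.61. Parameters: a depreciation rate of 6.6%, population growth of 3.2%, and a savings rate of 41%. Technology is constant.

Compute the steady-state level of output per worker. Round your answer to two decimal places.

In steady state, investment equals break-even investment: s·k^α = (n + δ)·k.
Rearranging, k^(1−α) = s / (n + δ).
k^0.61 = 0.41 / (0.032 + 0.066) = 0.41 / 0.098 = 4.1837
k* = 4.1837^(1/0.61) ≈ 10.4460
y* = (k*)^α = 10.4460^0.39 ≈ 2.4968

y* ≈ 2.50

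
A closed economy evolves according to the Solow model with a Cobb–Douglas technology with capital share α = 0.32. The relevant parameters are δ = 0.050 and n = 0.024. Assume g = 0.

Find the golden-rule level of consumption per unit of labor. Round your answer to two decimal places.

c_gold ≈ 1.35

At the golden rule, f'(k) = n + δ, so α·k^(α−1) = n + δ and k_gold = (α/(n + δ))^(1/(1−α)).
k_gold = (0.32/0.074)^(1/0.68) = 4.3243^1.4706 ≈ 8.6135
c_gold = f(k_gold) − (n + δ)·k_gold = 1.9919 − 0.074×8.6135 ≈ 1.3545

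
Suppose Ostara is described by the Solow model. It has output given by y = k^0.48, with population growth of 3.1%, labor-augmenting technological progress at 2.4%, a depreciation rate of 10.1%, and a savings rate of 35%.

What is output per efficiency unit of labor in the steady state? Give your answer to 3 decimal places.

In steady state, investment equals break-even investment: s·k^α = (n + g + δ)·k.
Rearranging, k^(1−α) = s / (n + g + δ).
k^0.52 = 0.35 / (0.031 + 0.024 + 0.101) = 0.35 / 0.156 = 2.2436
k* = 2.2436^(1/0.52) ≈ 4.7304
y* = (k*)^α = 4.7304^0.48 ≈ 2.1084

y* = 2.108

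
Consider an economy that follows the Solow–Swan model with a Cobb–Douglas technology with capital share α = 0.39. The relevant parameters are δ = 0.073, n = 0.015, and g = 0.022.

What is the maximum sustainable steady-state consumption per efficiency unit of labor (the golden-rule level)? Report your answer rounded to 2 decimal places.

c_gold ≈ 1.37

At the golden rule, f'(k) = n + g + δ, so α·k^(α−1) = n + g + δ and k_gold = (α/(n + g + δ))^(1/(1−α)).
k_gold = (0.39/0.110)^(1/0.61) = 3.5455^1.6393 ≈ 7.9632
c_gold = f(k_gold) − (n + g + δ)·k_gold = 2.2461 − 0.110×7.9632 ≈ 1.3701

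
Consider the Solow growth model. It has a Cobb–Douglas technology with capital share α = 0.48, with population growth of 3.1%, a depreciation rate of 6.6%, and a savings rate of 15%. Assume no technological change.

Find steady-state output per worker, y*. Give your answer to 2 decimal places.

y* ≈ 1.50

At the steady state, Δk = 0, so s·k^α = (n + δ)·k.
Rearranging, k^(1−α) = s / (n + δ).
k^0.52 = 0.15 / (0.031 + 0.066) = 0.15 / 0.097 = 1.5464
k* = 1.5464^(1/0.52) ≈ 2.3125
y* = (k*)^α = 2.3125^0.48 ≈ 1.4954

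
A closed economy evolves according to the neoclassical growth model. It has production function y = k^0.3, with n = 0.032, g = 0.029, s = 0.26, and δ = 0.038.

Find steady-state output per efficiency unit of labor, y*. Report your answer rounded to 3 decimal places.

y* = 1.513

At the steady state, Δk = 0, so s·k^α = (n + g + δ)·k.
Dividing both sides by k: k^(1−α) = s / (n + g + δ).
k^0.7 = 0.26 / (0.032 + 0.029 + 0.038) = 0.26 / 0.099 = 2.6263
k* = 2.6263^(1/0.7) ≈ 3.9725
y* = (k*)^α = 3.9725^0.3 ≈ 1.5126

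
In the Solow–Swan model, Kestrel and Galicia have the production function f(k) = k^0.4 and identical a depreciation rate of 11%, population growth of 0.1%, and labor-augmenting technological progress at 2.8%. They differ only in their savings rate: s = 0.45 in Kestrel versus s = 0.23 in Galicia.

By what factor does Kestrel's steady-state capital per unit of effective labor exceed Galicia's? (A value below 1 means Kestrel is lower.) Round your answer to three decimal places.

Steady-state k* = [s/(n + g + δ)]^(1/(1−α)), so the ratio is [ (s_K/(n + g + δ)_K) / (s_G/(n + g + δ)_G) ]^1.6667.
s_K/(n + g + δ)_K = 0.45/0.139 = 3.2374; s_G/(n + g + δ)_G = 0.23/0.139 = 1.6547.
Ratio = (3.2374/1.6547)^1.6667 = 1.9565^1.6667 ≈ 3.0606

ratio ≈ 3.061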